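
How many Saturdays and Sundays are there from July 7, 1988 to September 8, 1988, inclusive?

July 7, 1988 is a Thursday.
That's 64 days from start to end, counting both.
64 = 7 × 9 + 1, so there are 9 full weeks plus 1 extra day.
Each full week contributes 2 weekend days (Sat, Sun): 9 × 2 = 18.
The 1 extra day is Thu — none qualify.
Total: 18 + 0 = 18.

18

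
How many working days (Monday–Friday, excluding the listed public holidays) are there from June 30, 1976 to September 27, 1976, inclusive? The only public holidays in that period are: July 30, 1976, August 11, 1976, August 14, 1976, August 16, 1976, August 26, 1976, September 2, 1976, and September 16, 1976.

June 30, 1976 is a Wednesday.
From June 30, 1976 to September 27, 1976 is 90 days inclusive.
90 = 7 × 12 + 6, so there are 12 full weeks plus 6 extra days.
Each full week contributes 5 weekdays (Mon–Fri): 12 × 5 = 60.
The 6 extra days are Wednesday, Thursday, Friday, Saturday, Sunday, Monday — 4 of them qualify.
Total: 60 + 4 = 64.
Holidays: July 30, 1976 (Fri); August 11, 1976 (Wed); August 14, 1976 (Sat); August 16, 1976 (Mon); August 26, 1976 (Thu); September 2, 1976 (Thu); September 16, 1976 (Thu).
6 of the 7 holidays fall on weekdays; the rest are weekends and were already excluded.
Business days: 64 − 6 = 58.

58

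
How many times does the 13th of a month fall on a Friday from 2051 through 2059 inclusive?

15

Friday-the-13ths by year:
2051: Jan, Oct
2052: Sep, Dec
2053: Jun
2054: Feb, Mar, Nov
2055: Aug
2056: Oct
2057: Apr, Jul
2058: Sep, Dec
2059: Jun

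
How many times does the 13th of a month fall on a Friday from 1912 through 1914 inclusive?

Friday-the-13ths by year:
1912: Sep, Dec
1913: Jun
1914: Feb, Mar, Nov

6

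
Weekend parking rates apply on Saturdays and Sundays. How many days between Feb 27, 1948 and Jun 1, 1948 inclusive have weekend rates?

28

Feb 27, 1948 is a Friday.
The range spans 96 days (inclusive of both endpoints).
96 = 7 × 13 + 5, so there are 13 full weeks plus 5 extra days.
Each full week contributes 2 weekend days (Sat, Sun): 13 × 2 = 26.
The 5 extra days are Friday, Saturday, Sunday, Monday, Tuesday — 2 of them qualify.
Total: 26 + 2 = 28.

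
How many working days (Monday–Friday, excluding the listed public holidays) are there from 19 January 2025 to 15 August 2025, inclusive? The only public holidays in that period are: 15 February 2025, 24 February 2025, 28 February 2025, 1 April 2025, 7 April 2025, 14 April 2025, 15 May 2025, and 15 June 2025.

144

19 January 2025 is a Sunday.
From 19 January 2025 to 15 August 2025 is 209 days inclusive.
209 = 7 × 29 + 6, so there are 29 full weeks plus 6 extra days.
Each full week contributes 5 weekdays (Mon–Fri): 29 × 5 = 145.
The 6 extra days are Sun, Mon, Tue, Wed, Thu, Fri — 5 of them qualify.
Total: 145 + 5 = 150.
Holidays: 15 February 2025 (Sat); 24 February 2025 (Mon); 28 February 2025 (Fri); 1 April 2025 (Tue); 7 April 2025 (Mon); 14 April 2025 (Mon); 15 May 2025 (Thu); 15 June 2025 (Sun).
6 of the 8 holidays fall on weekdays; the rest are weekends and were already excluded.
Business days: 150 − 6 = 144.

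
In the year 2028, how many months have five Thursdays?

4

A month has five Thursdays exactly when Thursday falls within its first (length − 28) days.
Jan: 31 days, starts Sat → 5 of Sat, Sun, Mon
Feb: 29 days, starts Tue → 5 of Tue
Mar: 31 days, starts Wed → 5 of Wed, Thu, Fri ✓
Apr: 30 days, starts Sat → 5 of Sat, Sun
May: 31 days, starts Mon → 5 of Mon, Tue, Wed
Jun: 30 days, starts Thu → 5 of Thu, Fri ✓
Jul: 31 days, starts Sat → 5 of Sat, Sun, Mon
Aug: 31 days, starts Tue → 5 of Tue, Wed, Thu ✓
Sep: 30 days, starts Fri → 5 of Fri, Sat
Oct: 31 days, starts Sun → 5 of Sun, Mon, Tue
Nov: 30 days, starts Wed → 5 of Wed, Thu ✓
Dec: 31 days, starts Fri → 5 of Fri, Sat, Sun
Months with five Thursdays: Mar, Jun, Aug, Nov.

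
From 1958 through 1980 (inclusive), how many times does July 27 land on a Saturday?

Day of week of July 27 in each year:
1958: Sun, 1959: Mon, 1960: Wed, 1961: Thu, 1962: Fri, 1963: Sat ✓, 1964: Mon, 1965: Tue, 1966: Wed, 1967: Thu, 1968: Sat ✓, 1969: Sun, 1970: Mon, 1971: Tue, 1972: Thu, 1973: Fri, 1974: Sat ✓, 1975: Sun, 1976: Tue, 1977: Wed, 1978: Thu, 1979: Fri, 1980: Sun
Saturdays: 1963, 1968, 1974.

3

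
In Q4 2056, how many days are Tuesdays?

13

Oct 1, 2056 is a Sunday.
From Oct 1, 2056 to Dec 31, 2056 is 92 days inclusive.
92 = 7 × 13 + 1, so there are 13 full weeks plus 1 extra day.
Each full week contributes one Tuesday: 13 so far.
The 1 extra day is Sun — none qualify.
Total: 13 + 0 = 13.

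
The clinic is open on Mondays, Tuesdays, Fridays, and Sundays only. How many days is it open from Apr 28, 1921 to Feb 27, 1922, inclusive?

175

Apr 28, 1921 is a Thursday.
From Apr 28, 1921 to Feb 27, 1922 is 306 days inclusive.
306 = 7 × 43 + 5, so there are 43 full weeks plus 5 extra days.
Each full week contributes 4 days from the set (Mon, Tue, Fri, Sun): 43 × 4 = 172.
The 5 extra days are Thursday, Friday, Saturday, Sunday, Monday — 3 of them qualify.
Total: 172 + 3 = 175.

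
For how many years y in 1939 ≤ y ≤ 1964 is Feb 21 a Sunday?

3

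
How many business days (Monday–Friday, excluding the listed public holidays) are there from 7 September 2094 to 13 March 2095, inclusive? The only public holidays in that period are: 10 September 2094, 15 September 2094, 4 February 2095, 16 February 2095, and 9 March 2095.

129

7 September 2094 is a Tuesday.
The range spans 188 days (inclusive of both endpoints).
188 = 7 × 26 + 6, so there are 26 full weeks plus 6 extra days.
Each full week contributes 5 weekdays (Mon–Fri): 26 × 5 = 130.
The 6 extra days are Tuesday, Wednesday, Thursday, Friday, Saturday, Sunday — 4 of them qualify.
Total: 130 + 4 = 134.
Holidays: 10 September 2094 (Fri); 15 September 2094 (Wed); 4 February 2095 (Fri); 16 February 2095 (Wed); 9 March 2095 (Wed).
All 5 holidays fall on weekdays, so subtract 5.
Business days: 134 − 5 = 129.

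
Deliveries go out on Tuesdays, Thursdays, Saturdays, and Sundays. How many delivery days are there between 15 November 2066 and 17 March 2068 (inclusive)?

279

15 November 2066 is a Monday.
That's 489 days from start to end, counting both.
489 = 7 × 69 + 6, so there are 69 full weeks plus 6 extra days.
Each full week contributes 4 days from the set (Tue, Thu, Sat, Sun): 69 × 4 = 276.
The 6 extra days are Monday, Tuesday, Wednesday, Thursday, Friday, Saturday — 3 of them qualify.
Total: 276 + 3 = 279.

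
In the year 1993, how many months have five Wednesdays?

4

A month has five Wednesdays exactly when Wednesday falls within its first (length − 28) days.
Jan: 31 days, starts Fri → 5 of Fri, Sat, Sun
Feb: 28 days, starts Mon → 5 of (none)
Mar: 31 days, starts Mon → 5 of Mon, Tue, Wed ✓
Apr: 30 days, starts Thu → 5 of Thu, Fri
May: 31 days, starts Sat → 5 of Sat, Sun, Mon
Jun: 30 days, starts Tue → 5 of Tue, Wed ✓
Jul: 31 days, starts Thu → 5 of Thu, Fri, Sat
Aug: 31 days, starts Sun → 5 of Sun, Mon, Tue
Sep: 30 days, starts Wed → 5 of Wed, Thu ✓
Oct: 31 days, starts Fri → 5 of Fri, Sat, Sun
Nov: 30 days, starts Mon → 5 of Mon, Tue
Dec: 31 days, starts Wed → 5 of Wed, Thu, Fri ✓
Months with five Wednesdays: Mar, Jun, Sep, Dec.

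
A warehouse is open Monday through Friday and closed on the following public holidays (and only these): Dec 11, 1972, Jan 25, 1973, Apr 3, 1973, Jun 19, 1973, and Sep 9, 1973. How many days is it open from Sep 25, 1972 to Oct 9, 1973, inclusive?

268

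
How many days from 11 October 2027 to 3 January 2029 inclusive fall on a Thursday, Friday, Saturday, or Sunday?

256

11 October 2027 is a Monday.
That's 451 days from start to end, counting both.
451 = 7 × 64 + 3, so there are 64 full weeks plus 3 extra days.
Each full week contributes 4 days from the set (Thu, Fri, Sat, Sun): 64 × 4 = 256.
The 3 extra days are Mon, Tue, Wed — none qualify.
Total: 256 + 0 = 256.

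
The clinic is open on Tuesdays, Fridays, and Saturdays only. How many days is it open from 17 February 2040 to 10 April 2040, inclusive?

17 February 2040 is a Friday.
The range spans 54 days (inclusive of both endpoints).
54 = 7 × 7 + 5, so there are 7 full weeks plus 5 extra days.
Each full week contributes 3 days from the set (Tue, Fri, Sat): 7 × 3 = 21.
The 5 extra days are Fri, Sat, Sun, Mon, Tue — 3 of them qualify.
Total: 21 + 3 = 24.

24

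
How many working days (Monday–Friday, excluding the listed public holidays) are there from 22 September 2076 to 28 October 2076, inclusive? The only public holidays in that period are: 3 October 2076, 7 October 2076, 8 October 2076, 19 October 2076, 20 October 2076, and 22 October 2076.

22 September 2076 is a Tuesday.
From 22 September 2076 to 28 October 2076 is 37 days inclusive.
37 = 7 × 5 + 2, so there are 5 full weeks plus 2 extra days.
Each full week contributes 5 weekdays (Mon–Fri): 5 × 5 = 25.
The 2 extra days are Tue, Wed — 2 of them qualify.
Total: 25 + 2 = 27.
Holidays: 3 October 2076 (Sat); 7 October 2076 (Wed); 8 October 2076 (Thu); 19 October 2076 (Mon); 20 October 2076 (Tue); 22 October 2076 (Thu).
5 of the 6 holidays fall on weekdays; the rest are weekends and were already excluded.
Business days: 27 − 5 = 22.

22 working days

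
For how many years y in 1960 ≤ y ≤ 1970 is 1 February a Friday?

1

Day of week of February 1 in each year:
1960: Mon, 1961: Wed, 1962: Thu, 1963: Fri ✓, 1964: Sat, 1965: Mon, 1966: Tue, 1967: Wed, 1968: Thu, 1969: Sat, 1970: Sun
Fridays: 1963.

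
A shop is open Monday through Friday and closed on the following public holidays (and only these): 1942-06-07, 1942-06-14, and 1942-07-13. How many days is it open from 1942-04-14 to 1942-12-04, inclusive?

1942-04-14 is a Tuesday.
That's 235 days from start to end, counting both.
235 = 7 × 33 + 4, so there are 33 full weeks plus 4 extra days.
Each full week contributes 5 weekdays (Mon–Fri): 33 × 5 = 165.
The 4 extra days are Tuesday, Wednesday, Thursday, Friday — 4 of them qualify.
Total: 165 + 4 = 169.
Holidays: 1942-06-07 (Sun); 1942-06-14 (Sun); 1942-07-13 (Mon).
1 of the 3 holidays fall on weekdays; the rest are weekends and were already excluded.
Business days: 169 − 1 = 168.

168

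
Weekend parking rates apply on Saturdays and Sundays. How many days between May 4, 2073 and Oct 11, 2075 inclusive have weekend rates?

254

May 4, 2073 is a Thursday.
That's 891 days from start to end, counting both.
891 = 7 × 127 + 2, so there are 127 full weeks plus 2 extra days.
Each full week contributes 2 weekend days (Sat, Sun): 127 × 2 = 254.
The 2 extra days are Thu, Fri — none qualify.
Total: 254 + 0 = 254.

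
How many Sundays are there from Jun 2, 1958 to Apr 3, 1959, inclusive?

43

Jun 2, 1958 is a Monday.
The range spans 306 days (inclusive of both endpoints).
306 = 7 × 43 + 5, so there are 43 full weeks plus 5 extra days.
Each full week contributes one Sunday: 43 so far.
The 5 extra days are Mon, Tue, Wed, Thu, Fri — none qualify.
Total: 43 + 0 = 43.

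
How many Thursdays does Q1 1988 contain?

1 January 1988 is a Friday.
That's 91 days from start to end, counting both.
91 = 7 × 13, so the span is exactly 13 full weeks.
Each full week contributes one Thursday: 13 so far.
Total: 13.

13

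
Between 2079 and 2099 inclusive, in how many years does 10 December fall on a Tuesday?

3

Day of week of December 10 in each year:
2079: Sun, 2080: Tue ✓, 2081: Wed, 2082: Thu, 2083: Fri, 2084: Sun, 2085: Mon, 2086: Tue ✓, 2087: Wed, 2088: Fri, 2089: Sat, 2090: Sun, 2091: Mon, 2092: Wed, 2093: Thu, 2094: Fri, 2095: Sat, 2096: Mon, 2097: Tue ✓, 2098: Wed, 2099: Thu
Tuesdays: 2080, 2086, 2097.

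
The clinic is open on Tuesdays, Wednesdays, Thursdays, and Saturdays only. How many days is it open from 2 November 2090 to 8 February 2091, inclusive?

2 November 2090 is a Thursday.
The range spans 99 days (inclusive of both endpoints).
99 = 7 × 14 + 1, so there are 14 full weeks plus 1 extra day.
Each full week contributes 4 days from the set (Tue, Wed, Thu, Sat): 14 × 4 = 56.
The 1 extra day is Thu — 1 of them qualifies.
Total: 56 + 1 = 57.

57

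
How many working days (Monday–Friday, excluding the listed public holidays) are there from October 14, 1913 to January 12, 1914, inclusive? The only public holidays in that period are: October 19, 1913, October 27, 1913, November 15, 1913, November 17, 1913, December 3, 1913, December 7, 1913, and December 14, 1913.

62

October 14, 1913 is a Tuesday.
That's 91 days from start to end, counting both.
91 = 7 × 13, so the span is exactly 13 full weeks.
Each full week contributes 5 weekdays (Mon–Fri): 13 × 5 = 65.
Total: 65.
Holidays: October 19, 1913 (Sun); October 27, 1913 (Mon); November 15, 1913 (Sat); November 17, 1913 (Mon); December 3, 1913 (Wed); December 7, 1913 (Sun); December 14, 1913 (Sun).
3 of the 7 holidays fall on weekdays; the rest are weekends and were already excluded.
Business days: 65 − 3 = 62.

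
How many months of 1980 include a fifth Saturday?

4

A month has five Saturdays exactly when Saturday falls within its first (length − 28) days.
Jan: 31 days, starts Tue → 5 of Tue, Wed, Thu
Feb: 29 days, starts Fri → 5 of Fri
Mar: 31 days, starts Sat → 5 of Sat, Sun, Mon ✓
Apr: 30 days, starts Tue → 5 of Tue, Wed
May: 31 days, starts Thu → 5 of Thu, Fri, Sat ✓
Jun: 30 days, starts Sun → 5 of Sun, Mon
Jul: 31 days, starts Tue → 5 of Tue, Wed, Thu
Aug: 31 days, starts Fri → 5 of Fri, Sat, Sun ✓
Sep: 30 days, starts Mon → 5 of Mon, Tue
Oct: 31 days, starts Wed → 5 of Wed, Thu, Fri
Nov: 30 days, starts Sat → 5 of Sat, Sun ✓
Dec: 31 days, starts Mon → 5 of Mon, Tue, Wed
Months with five Saturdays: Mar, May, Aug, Nov.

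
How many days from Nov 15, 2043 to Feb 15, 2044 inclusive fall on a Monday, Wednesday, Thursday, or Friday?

53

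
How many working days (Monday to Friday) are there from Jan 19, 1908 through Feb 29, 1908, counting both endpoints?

Jan 19, 1908 is a Sunday.
The range spans 42 days (inclusive of both endpoints).
42 = 7 × 6, so the span is exactly 6 full weeks.
Each full week contributes 5 weekdays (Mon–Fri): 6 × 5 = 30.
Total: 30.

30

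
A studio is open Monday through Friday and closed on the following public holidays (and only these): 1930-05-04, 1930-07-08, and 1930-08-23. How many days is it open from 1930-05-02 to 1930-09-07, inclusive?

90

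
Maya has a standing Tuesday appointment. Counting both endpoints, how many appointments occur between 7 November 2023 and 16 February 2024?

15

7 November 2023 is a Tuesday.
The range spans 102 days (inclusive of both endpoints).
102 = 7 × 14 + 4, so there are 14 full weeks plus 4 extra days.
Each full week contributes one Tuesday: 14 so far.
The 4 extra days are Tue, Wed, Thu, Fri — 1 of them qualifies.
Total: 14 + 1 = 15.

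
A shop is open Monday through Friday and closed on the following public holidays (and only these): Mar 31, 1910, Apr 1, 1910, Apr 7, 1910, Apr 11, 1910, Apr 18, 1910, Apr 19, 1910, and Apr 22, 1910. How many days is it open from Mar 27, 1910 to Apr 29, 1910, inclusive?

Mar 27, 1910 is a Sunday.
The range spans 34 days (inclusive of both endpoints).
34 = 7 × 4 + 6, so there are 4 full weeks plus 6 extra days.
Each full week contributes 5 weekdays (Mon–Fri): 4 × 5 = 20.
The 6 extra days are Sunday, Monday, Tuesday, Wednesday, Thursday, Friday — 5 of them qualify.
Total: 20 + 5 = 25.
Holidays: Mar 31, 1910 (Thu); Apr 1, 1910 (Fri); Apr 7, 1910 (Thu); Apr 11, 1910 (Mon); Apr 18, 1910 (Mon); Apr 19, 1910 (Tue); Apr 22, 1910 (Fri).
All 7 holidays fall on weekdays, so subtract 7.
Business days: 25 − 7 = 18.

18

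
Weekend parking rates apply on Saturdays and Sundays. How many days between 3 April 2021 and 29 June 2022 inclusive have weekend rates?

3 April 2021 is a Saturday.
From 3 April 2021 to 29 June 2022 is 453 days inclusive.
453 = 7 × 64 + 5, so there are 64 full weeks plus 5 extra days.
Each full week contributes 2 weekend days (Sat, Sun): 64 × 2 = 128.
The 5 extra days are Sat, Sun, Mon, Tue, Wed — 2 of them qualify.
Total: 128 + 2 = 130.

130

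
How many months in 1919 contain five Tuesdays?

A month has five Tuesdays exactly when Tuesday falls within its first (length − 28) days.
Jan: 31 days, starts Wed → 5 of Wed, Thu, Fri
Feb: 28 days, starts Sat → 5 of (none)
Mar: 31 days, starts Sat → 5 of Sat, Sun, Mon
Apr: 30 days, starts Tue → 5 of Tue, Wed ✓
May: 31 days, starts Thu → 5 of Thu, Fri, Sat
Jun: 30 days, starts Sun → 5 of Sun, Mon
Jul: 31 days, starts Tue → 5 of Tue, Wed, Thu ✓
Aug: 31 days, starts Fri → 5 of Fri, Sat, Sun
Sep: 30 days, starts Mon → 5 of Mon, Tue ✓
Oct: 31 days, starts Wed → 5 of Wed, Thu, Fri
Nov: 30 days, starts Sat → 5 of Sat, Sun
Dec: 31 days, starts Mon → 5 of Mon, Tue, Wed ✓
Months with five Tuesdays: Apr, Jul, Sep, Dec.

4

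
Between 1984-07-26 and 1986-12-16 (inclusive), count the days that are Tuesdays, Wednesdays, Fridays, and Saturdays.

499

1984-07-26 is a Thursday.
The range spans 874 days (inclusive of both endpoints).
874 = 7 × 124 + 6, so there are 124 full weeks plus 6 extra days.
Each full week contributes 4 days from the set (Tue, Wed, Fri, Sat): 124 × 4 = 496.
The 6 extra days are Thursday, Friday, Saturday, Sunday, Monday, Tuesday — 3 of them qualify.
Total: 496 + 3 = 499.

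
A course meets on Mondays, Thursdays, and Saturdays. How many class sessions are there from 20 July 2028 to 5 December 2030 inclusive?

373

20 July 2028 is a Thursday.
That's 869 days from start to end, counting both.
869 = 7 × 124 + 1, so there are 124 full weeks plus 1 extra day.
Each full week contributes 3 days from the set (Mon, Thu, Sat): 124 × 3 = 372.
The 1 extra day is Thu — 1 of them qualifies.
Total: 372 + 1 = 373.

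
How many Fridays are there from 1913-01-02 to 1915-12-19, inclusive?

1913-01-02 is a Thursday.
That's 1082 days from start to end, counting both.
1082 = 7 × 154 + 4, so there are 154 full weeks plus 4 extra days.
Each full week contributes one Friday: 154 so far.
The 4 extra days are Thu, Fri, Sat, Sun — 1 of them qualifies.
Total: 154 + 1 = 155.

155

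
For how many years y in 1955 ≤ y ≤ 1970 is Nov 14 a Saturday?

Day of week of November 14 in each year:
1955: Mon, 1956: Wed, 1957: Thu, 1958: Fri, 1959: Sat ✓, 1960: Mon, 1961: Tue, 1962: Wed, 1963: Thu, 1964: Sat ✓, 1965: Sun, 1966: Mon, 1967: Tue, 1968: Thu, 1969: Fri, 1970: Sat ✓
Saturdays: 1959, 1964, 1970.

3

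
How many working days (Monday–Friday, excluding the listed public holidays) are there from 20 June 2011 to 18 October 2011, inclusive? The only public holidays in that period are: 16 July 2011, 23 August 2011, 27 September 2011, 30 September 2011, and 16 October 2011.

20 June 2011 is a Monday.
From 20 June 2011 to 18 October 2011 is 121 days inclusive.
121 = 7 × 17 + 2, so there are 17 full weeks plus 2 extra days.
Each full week contributes 5 weekdays (Mon–Fri): 17 × 5 = 85.
The 2 extra days are Monday, Tuesday — 2 of them qualify.
Total: 85 + 2 = 87.
Holidays: 16 July 2011 (Sat); 23 August 2011 (Tue); 27 September 2011 (Tue); 30 September 2011 (Fri); 16 October 2011 (Sun).
3 of the 5 holidays fall on weekdays; the rest are weekends and were already excluded.
Business days: 87 − 3 = 84.

84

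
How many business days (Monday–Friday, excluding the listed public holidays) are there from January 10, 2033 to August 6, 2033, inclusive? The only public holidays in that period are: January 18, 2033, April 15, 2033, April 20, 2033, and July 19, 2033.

146 business days

January 10, 2033 is a Monday.
That's 209 days from start to end, counting both.
209 = 7 × 29 + 6, so there are 29 full weeks plus 6 extra days.
Each full week contributes 5 weekdays (Mon–Fri): 29 × 5 = 145.
The 6 extra days are Mon, Tue, Wed, Thu, Fri, Sat — 5 of them qualify.
Total: 145 + 5 = 150.
Holidays: January 18, 2033 (Tue); April 15, 2033 (Fri); April 20, 2033 (Wed); July 19, 2033 (Tue).
All 4 holidays fall on weekdays, so subtract 4.
Business days: 150 − 4 = 146.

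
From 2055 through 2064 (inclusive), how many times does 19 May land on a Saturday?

Day of week of May 19 in each year:
2055: Wed, 2056: Fri, 2057: Sat ✓, 2058: Sun, 2059: Mon, 2060: Wed, 2061: Thu, 2062: Fri, 2063: Sat ✓, 2064: Mon
Saturdays: 2057, 2063.

2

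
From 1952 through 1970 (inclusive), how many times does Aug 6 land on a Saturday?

Day of week of August 6 in each year:
1952: Wed, 1953: Thu, 1954: Fri, 1955: Sat ✓, 1956: Mon, 1957: Tue, 1958: Wed, 1959: Thu, 1960: Sat ✓, 1961: Sun, 1962: Mon, 1963: Tue, 1964: Thu, 1965: Fri, 1966: Sat ✓, 1967: Sun, 1968: Tue, 1969: Wed, 1970: Thu
Saturdays: 1955, 1960, 1966.

3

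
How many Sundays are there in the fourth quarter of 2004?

Oct 1, 2004 is a Friday.
The range spans 92 days (inclusive of both endpoints).
92 = 7 × 13 + 1, so there are 13 full weeks plus 1 extra day.
Each full week contributes one Sunday: 13 so far.
The 1 extra day is Friday — none qualify.
Total: 13 + 0 = 13.

13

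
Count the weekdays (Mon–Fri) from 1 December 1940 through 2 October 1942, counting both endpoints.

480

1 December 1940 is a Sunday.
From 1 December 1940 to 2 October 1942 is 671 days inclusive.
671 = 7 × 95 + 6, so there are 95 full weeks plus 6 extra days.
Each full week contributes 5 weekdays (Mon–Fri): 95 × 5 = 475.
The 6 extra days are Sunday, Monday, Tuesday, Wednesday, Thursday, Friday — 5 of them qualify.
Total: 475 + 5 = 480.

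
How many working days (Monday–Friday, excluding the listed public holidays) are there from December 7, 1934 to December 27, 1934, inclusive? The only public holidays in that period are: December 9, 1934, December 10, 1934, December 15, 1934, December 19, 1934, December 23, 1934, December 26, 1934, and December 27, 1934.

11

December 7, 1934 is a Friday.
From December 7, 1934 to December 27, 1934 is 21 days inclusive.
21 = 7 × 3, so the span is exactly 3 full weeks.
Each full week contributes 5 weekdays (Mon–Fri): 3 × 5 = 15.
Holidays: December 9, 1934 (Sun); December 10, 1934 (Mon); December 15, 1934 (Sat); December 19, 1934 (Wed); December 23, 1934 (Sun); December 26, 1934 (Wed); December 27, 1934 (Thu).
4 of the 7 holidays fall on weekdays; the rest are weekends and were already excluded.
Business days: 15 − 4 = 11.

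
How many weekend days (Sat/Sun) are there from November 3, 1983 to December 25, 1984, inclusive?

120

November 3, 1983 is a Thursday.
That's 419 days from start to end, counting both.
419 = 7 × 59 + 6, so there are 59 full weeks plus 6 extra days.
Each full week contributes 2 weekend days (Sat, Sun): 59 × 2 = 118.
The 6 extra days are Thu, Fri, Sat, Sun, Mon, Tue — 2 of them qualify.
Total: 118 + 2 = 120.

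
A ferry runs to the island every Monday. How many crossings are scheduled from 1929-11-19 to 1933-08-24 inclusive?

196

1929-11-19 is a Tuesday.
From 1929-11-19 to 1933-08-24 is 1375 days inclusive.
1375 = 7 × 196 + 3, so there are 196 full weeks plus 3 extra days.
Each full week contributes one Monday: 196 so far.
The 3 extra days are Tue, Wed, Thu — none qualify.
Total: 196 + 0 = 196.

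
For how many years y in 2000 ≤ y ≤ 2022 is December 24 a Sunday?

3

Day of week of December 24 in each year:
2000: Sun ✓, 2001: Mon, 2002: Tue, 2003: Wed, 2004: Fri, 2005: Sat, 2006: Sun ✓, 2007: Mon, 2008: Wed, 2009: Thu, 2010: Fri, 2011: Sat, 2012: Mon, 2013: Tue, 2014: Wed, 2015: Thu, 2016: Sat, 2017: Sun ✓, 2018: Mon, 2019: Tue, 2020: Thu, 2021: Fri, 2022: Sat
Sundays: 2000, 2006, 2017.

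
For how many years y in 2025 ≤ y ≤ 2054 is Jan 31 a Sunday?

4

Day of week of January 31 in each year:
2025: Fri, 2026: Sat, 2027: Sun ✓, 2028: Mon, 2029: Wed, 2030: Thu, 2031: Fri, 2032: Sat, 2033: Mon, 2034: Tue, 2035: Wed, 2036: Thu, 2037: Sat, 2038: Sun ✓, 2039: Mon, 2040: Tue, 2041: Thu, 2042: Fri, 2043: Sat, 2044: Sun ✓, 2045: Tue, 2046: Wed, 2047: Thu, 2048: Fri, 2049: Sun ✓, 2050: Mon, 2051: Tue, 2052: Wed, 2053: Fri, 2054: Sat
Sundays: 2027, 2038, 2044, 2049.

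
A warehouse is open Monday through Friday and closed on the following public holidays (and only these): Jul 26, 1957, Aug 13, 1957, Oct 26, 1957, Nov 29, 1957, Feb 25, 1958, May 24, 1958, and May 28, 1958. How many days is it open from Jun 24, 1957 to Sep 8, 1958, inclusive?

Jun 24, 1957 is a Monday.
That's 442 days from start to end, counting both.
442 = 7 × 63 + 1, so there are 63 full weeks plus 1 extra day.
Each full week contributes 5 weekdays (Mon–Fri): 63 × 5 = 315.
The 1 extra day is Mon — 1 of them qualifies.
Total: 315 + 1 = 316.
Holidays: Jul 26, 1957 (Fri); Aug 13, 1957 (Tue); Oct 26, 1957 (Sat); Nov 29, 1957 (Fri); Feb 25, 1958 (Tue); May 24, 1958 (Sat); May 28, 1958 (Wed).
5 of the 7 holidays fall on weekdays; the rest are weekends and were already excluded.
Business days: 316 − 5 = 311.

311 working days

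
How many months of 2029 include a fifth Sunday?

A month has five Sundays exactly when Sunday falls within its first (length − 28) days.
Jan: 31 days, starts Mon → 5 of Mon, Tue, Wed
Feb: 28 days, starts Thu → 5 of (none)
Mar: 31 days, starts Thu → 5 of Thu, Fri, Sat
Apr: 30 days, starts Sun → 5 of Sun, Mon ✓
May: 31 days, starts Tue → 5 of Tue, Wed, Thu
Jun: 30 days, starts Fri → 5 of Fri, Sat
Jul: 31 days, starts Sun → 5 of Sun, Mon, Tue ✓
Aug: 31 days, starts Wed → 5 of Wed, Thu, Fri
Sep: 30 days, starts Sat → 5 of Sat, Sun ✓
Oct: 31 days, starts Mon → 5 of Mon, Tue, Wed
Nov: 30 days, starts Thu → 5 of Thu, Fri
Dec: 31 days, starts Sat → 5 of Sat, Sun, Mon ✓
Months with five Sundays: Apr, Jul, Sep, Dec.

4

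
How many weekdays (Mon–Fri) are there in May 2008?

May 1, 2008 is a Thursday.
The range spans 31 days (inclusive of both endpoints).
31 = 7 × 4 + 3, so there are 4 full weeks plus 3 extra days.
Each full week contributes 5 weekdays (Mon–Fri): 4 × 5 = 20.
The 3 extra days are Thu, Fri, Sat — 2 of them qualify.
Total: 20 + 2 = 22.

22 weekdays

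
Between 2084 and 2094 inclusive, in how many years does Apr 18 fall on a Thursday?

Day of week of April 18 in each year:
2084: Tue, 2085: Wed, 2086: Thu ✓, 2087: Fri, 2088: Sun, 2089: Mon, 2090: Tue, 2091: Wed, 2092: Fri, 2093: Sat, 2094: Sun
Thursdays: 2086.

1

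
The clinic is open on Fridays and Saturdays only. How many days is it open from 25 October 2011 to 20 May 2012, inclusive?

60

25 October 2011 is a Tuesday.
From 25 October 2011 to 20 May 2012 is 209 days inclusive.
209 = 7 × 29 + 6, so there are 29 full weeks plus 6 extra days.
Each full week contributes 2 days from the set (Fri, Sat): 29 × 2 = 58.
The 6 extra days are Tuesday, Wednesday, Thursday, Friday, Saturday, Sunday — 2 of them qualify.
Total: 58 + 2 = 60.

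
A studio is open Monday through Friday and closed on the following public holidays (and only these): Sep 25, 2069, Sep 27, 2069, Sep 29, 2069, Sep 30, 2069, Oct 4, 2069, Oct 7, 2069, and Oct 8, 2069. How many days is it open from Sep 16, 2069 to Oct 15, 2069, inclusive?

Sep 16, 2069 is a Monday.
From Sep 16, 2069 to Oct 15, 2069 is 30 days inclusive.
30 = 7 × 4 + 2, so there are 4 full weeks plus 2 extra days.
Each full week contributes 5 weekdays (Mon–Fri): 4 × 5 = 20.
The 2 extra days are Mon, Tue — 2 of them qualify.
Total: 20 + 2 = 22.
Holidays: Sep 25, 2069 (Wed); Sep 27, 2069 (Fri); Sep 29, 2069 (Sun); Sep 30, 2069 (Mon); Oct 4, 2069 (Fri); Oct 7, 2069 (Mon); Oct 8, 2069 (Tue).
6 of the 7 holidays fall on weekdays; the rest are weekends and were already excluded.
Business days: 22 − 6 = 16.

16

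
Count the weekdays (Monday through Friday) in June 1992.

Jun 1, 1992 is a Monday.
From Jun 1, 1992 to Jun 30, 1992 is 30 days inclusive.
30 = 7 × 4 + 2, so there are 4 full weeks plus 2 extra days.
Each full week contributes 5 weekdays (Mon–Fri): 4 × 5 = 20.
The 2 extra days are Monday, Tuesday — 2 of them qualify.
Total: 20 + 2 = 22.

22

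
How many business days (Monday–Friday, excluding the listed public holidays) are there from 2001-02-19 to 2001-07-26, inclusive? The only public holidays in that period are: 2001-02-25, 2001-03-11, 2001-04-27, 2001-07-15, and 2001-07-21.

2001-02-19 is a Monday.
From 2001-02-19 to 2001-07-26 is 158 days inclusive.
158 = 7 × 22 + 4, so there are 22 full weeks plus 4 extra days.
Each full week contributes 5 weekdays (Mon–Fri): 22 × 5 = 110.
The 4 extra days are Mon, Tue, Wed, Thu — 4 of them qualify.
Total: 110 + 4 = 114.
Holidays: 2001-02-25 (Sun); 2001-03-11 (Sun); 2001-04-27 (Fri); 2001-07-15 (Sun); 2001-07-21 (Sat).
1 of the 5 holidays fall on weekdays; the rest are weekends and were already excluded.
Business days: 114 − 1 = 113.

113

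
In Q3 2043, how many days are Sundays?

13

2043-07-01 is a Wednesday.
From 2043-07-01 to 2043-09-30 is 92 days inclusive.
92 = 7 × 13 + 1, so there are 13 full weeks plus 1 extra day.
Each full week contributes one Sunday: 13 so far.
The 1 extra day is Wed — none qualify.
Total: 13 + 0 = 13.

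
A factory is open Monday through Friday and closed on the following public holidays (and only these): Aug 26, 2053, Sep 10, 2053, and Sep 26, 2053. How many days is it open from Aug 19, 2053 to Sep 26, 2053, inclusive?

26

Aug 19, 2053 is a Tuesday.
From Aug 19, 2053 to Sep 26, 2053 is 39 days inclusive.
39 = 7 × 5 + 4, so there are 5 full weeks plus 4 extra days.
Each full week contributes 5 weekdays (Mon–Fri): 5 × 5 = 25.
The 4 extra days are Tuesday, Wednesday, Thursday, Friday — 4 of them qualify.
Total: 25 + 4 = 29.
Holidays: Aug 26, 2053 (Tue); Sep 10, 2053 (Wed); Sep 26, 2053 (Fri).
All 3 holidays fall on weekdays, so subtract 3.
Business days: 29 − 3 = 26.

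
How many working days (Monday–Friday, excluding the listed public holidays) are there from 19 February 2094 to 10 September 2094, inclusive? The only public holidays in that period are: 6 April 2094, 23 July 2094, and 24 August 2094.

143

19 February 2094 is a Friday.
From 19 February 2094 to 10 September 2094 is 204 days inclusive.
204 = 7 × 29 + 1, so there are 29 full weeks plus 1 extra day.
Each full week contributes 5 weekdays (Mon–Fri): 29 × 5 = 145.
The 1 extra day is Fri — 1 of them qualifies.
Total: 145 + 1 = 146.
Holidays: 6 April 2094 (Tue); 23 July 2094 (Fri); 24 August 2094 (Tue).
All 3 holidays fall on weekdays, so subtract 3.
Business days: 146 − 3 = 143.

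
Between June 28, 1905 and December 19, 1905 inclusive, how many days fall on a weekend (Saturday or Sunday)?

50

June 28, 1905 is a Wednesday.
That's 175 days from start to end, counting both.
175 = 7 × 25, so the span is exactly 25 full weeks.
Each full week contributes 2 weekend days (Sat, Sun): 25 × 2 = 50.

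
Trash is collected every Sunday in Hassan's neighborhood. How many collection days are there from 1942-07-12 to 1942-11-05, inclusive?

1942-07-12 is a Sunday.
The range spans 117 days (inclusive of both endpoints).
117 = 7 × 16 + 5, so there are 16 full weeks plus 5 extra days.
Each full week contributes one Sunday: 16 so far.
The 5 extra days are Sunday, Monday, Tuesday, Wednesday, Thursday — 1 of them qualifies.
Total: 16 + 1 = 17.

17 Sundays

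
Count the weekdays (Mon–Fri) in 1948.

262

January 1, 1948 is a Thursday.
That's 366 days from start to end, counting both.
366 = 7 × 52 + 2, so there are 52 full weeks plus 2 extra days.
Each full week contributes 5 weekdays (Mon–Fri): 52 × 5 = 260.
The 2 extra days are Thu, Fri — 2 of them qualify.
Total: 260 + 2 = 262.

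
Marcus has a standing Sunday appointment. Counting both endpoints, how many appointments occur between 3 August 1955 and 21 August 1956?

55 Sundays

3 August 1955 is a Wednesday.
From 3 August 1955 to 21 August 1956 is 385 days inclusive.
385 = 7 × 55, so the span is exactly 55 full weeks.
Each full week contributes one Sunday: 55 so far.
Total: 55.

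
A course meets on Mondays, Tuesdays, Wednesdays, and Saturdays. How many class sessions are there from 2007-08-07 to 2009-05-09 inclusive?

367

2007-08-07 is a Tuesday.
From 2007-08-07 to 2009-05-09 is 642 days inclusive.
642 = 7 × 91 + 5, so there are 91 full weeks plus 5 extra days.
Each full week contributes 4 days from the set (Mon, Tue, Wed, Sat): 91 × 4 = 364.
The 5 extra days are Tuesday, Wednesday, Thursday, Friday, Saturday — 3 of them qualify.
Total: 364 + 3 = 367.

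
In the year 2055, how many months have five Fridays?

A month has five Fridays exactly when Friday falls within its first (length − 28) days.
Jan: 31 days, starts Fri → 5 of Fri, Sat, Sun ✓
Feb: 28 days, starts Mon → 5 of (none)
Mar: 31 days, starts Mon → 5 of Mon, Tue, Wed
Apr: 30 days, starts Thu → 5 of Thu, Fri ✓
May: 31 days, starts Sat → 5 of Sat, Sun, Mon
Jun: 30 days, starts Tue → 5 of Tue, Wed
Jul: 31 days, starts Thu → 5 of Thu, Fri, Sat ✓
Aug: 31 days, starts Sun → 5 of Sun, Mon, Tue
Sep: 30 days, starts Wed → 5 of Wed, Thu
Oct: 31 days, starts Fri → 5 of Fri, Sat, Sun ✓
Nov: 30 days, starts Mon → 5 of Mon, Tue
Dec: 31 days, starts Wed → 5 of Wed, Thu, Fri ✓
Months with five Fridays: Jan, Apr, Jul, Oct, Dec.

5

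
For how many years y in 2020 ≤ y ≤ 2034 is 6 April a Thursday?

3

Day of week of April 6 in each year:
2020: Mon, 2021: Tue, 2022: Wed, 2023: Thu ✓, 2024: Sat, 2025: Sun, 2026: Mon, 2027: Tue, 2028: Thu ✓, 2029: Fri, 2030: Sat, 2031: Sun, 2032: Tue, 2033: Wed, 2034: Thu ✓
Thursdays: 2023, 2028, 2034.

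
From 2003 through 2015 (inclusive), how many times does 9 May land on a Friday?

3

Day of week of May 9 in each year:
2003: Fri ✓, 2004: Sun, 2005: Mon, 2006: Tue, 2007: Wed, 2008: Fri ✓, 2009: Sat, 2010: Sun, 2011: Mon, 2012: Wed, 2013: Thu, 2014: Fri ✓, 2015: Sat
Fridays: 2003, 2008, 2014.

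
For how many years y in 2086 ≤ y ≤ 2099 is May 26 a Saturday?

2

Day of week of May 26 in each year:
2086: Sun, 2087: Mon, 2088: Wed, 2089: Thu, 2090: Fri, 2091: Sat ✓, 2092: Mon, 2093: Tue, 2094: Wed, 2095: Thu, 2096: Sat ✓, 2097: Sun, 2098: Mon, 2099: Tue
Saturdays: 2091, 2096.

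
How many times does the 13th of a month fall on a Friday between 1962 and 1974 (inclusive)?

22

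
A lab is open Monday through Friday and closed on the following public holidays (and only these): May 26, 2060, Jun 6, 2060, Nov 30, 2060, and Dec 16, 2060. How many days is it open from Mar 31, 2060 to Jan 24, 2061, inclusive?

211 working days

Mar 31, 2060 is a Wednesday.
From Mar 31, 2060 to Jan 24, 2061 is 300 days inclusive.
300 = 7 × 42 + 6, so there are 42 full weeks plus 6 extra days.
Each full week contributes 5 weekdays (Mon–Fri): 42 × 5 = 210.
The 6 extra days are Wed, Thu, Fri, Sat, Sun, Mon — 4 of them qualify.
Total: 210 + 4 = 214.
Holidays: May 26, 2060 (Wed); Jun 6, 2060 (Sun); Nov 30, 2060 (Tue); Dec 16, 2060 (Thu).
3 of the 4 holidays fall on weekdays; the rest are weekends and were already excluded.
Business days: 214 − 3 = 211.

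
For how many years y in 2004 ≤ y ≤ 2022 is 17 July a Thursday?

Day of week of July 17 in each year:
2004: Sat, 2005: Sun, 2006: Mon, 2007: Tue, 2008: Thu ✓, 2009: Fri, 2010: Sat, 2011: Sun, 2012: Tue, 2013: Wed, 2014: Thu ✓, 2015: Fri, 2016: Sun, 2017: Mon, 2018: Tue, 2019: Wed, 2020: Fri, 2021: Sat, 2022: Sun
Thursdays: 2008, 2014.

2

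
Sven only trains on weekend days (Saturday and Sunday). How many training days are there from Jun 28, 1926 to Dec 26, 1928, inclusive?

Jun 28, 1926 is a Monday.
From Jun 28, 1926 to Dec 26, 1928 is 913 days inclusive.
913 = 7 × 130 + 3, so there are 130 full weeks plus 3 extra days.
Each full week contributes 2 weekend days (Sat, Sun): 130 × 2 = 260.
The 3 extra days are Monday, Tuesday, Wednesday — none qualify.
Total: 260 + 0 = 260.

260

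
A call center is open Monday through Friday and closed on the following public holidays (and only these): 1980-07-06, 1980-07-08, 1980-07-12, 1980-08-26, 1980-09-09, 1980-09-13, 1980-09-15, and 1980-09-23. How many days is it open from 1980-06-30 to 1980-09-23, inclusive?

57

1980-06-30 is a Monday.
From 1980-06-30 to 1980-09-23 is 86 days inclusive.
86 = 7 × 12 + 2, so there are 12 full weeks plus 2 extra days.
Each full week contributes 5 weekdays (Mon–Fri): 12 × 5 = 60.
The 2 extra days are Monday, Tuesday — 2 of them qualify.
Total: 60 + 2 = 62.
Holidays: 1980-07-06 (Sun); 1980-07-08 (Tue); 1980-07-12 (Sat); 1980-08-26 (Tue); 1980-09-09 (Tue); 1980-09-13 (Sat); 1980-09-15 (Mon); 1980-09-23 (Tue).
5 of the 8 holidays fall on weekdays; the rest are weekends and were already excluded.
Business days: 62 − 5 = 57.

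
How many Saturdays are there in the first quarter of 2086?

13

January 1, 2086 is a Tuesday.
The range spans 90 days (inclusive of both endpoints).
90 = 7 × 12 + 6, so there are 12 full weeks plus 6 extra days.
Each full week contributes one Saturday: 12 so far.
The 6 extra days are Tuesday, Wednesday, Thursday, Friday, Saturday, Sunday — 1 of them qualifies.
Total: 12 + 1 = 13.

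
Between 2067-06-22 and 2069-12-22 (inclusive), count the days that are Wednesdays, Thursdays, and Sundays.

393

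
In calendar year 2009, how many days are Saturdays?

January 1, 2009 is a Thursday.
The range spans 365 days (inclusive of both endpoints).
365 = 7 × 52 + 1, so there are 52 full weeks plus 1 extra day.
Each full week contributes one Saturday: 52 so far.
The 1 extra day is Thu — none qualify.
Total: 52 + 0 = 52.

52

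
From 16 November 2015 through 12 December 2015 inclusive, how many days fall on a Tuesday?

16 November 2015 is a Monday.
That's 27 days from start to end, counting both.
27 = 7 × 3 + 6, so there are 3 full weeks plus 6 extra days.
Each full week contributes one Tuesday: 3 so far.
The 6 extra days are Mon, Tue, Wed, Thu, Fri, Sat — 1 of them qualifies.
Total: 3 + 1 = 4.

4 Tuesdays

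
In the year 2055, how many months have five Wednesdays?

4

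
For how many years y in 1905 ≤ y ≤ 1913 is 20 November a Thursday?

Day of week of November 20 in each year:
1905: Mon, 1906: Tue, 1907: Wed, 1908: Fri, 1909: Sat, 1910: Sun, 1911: Mon, 1912: Wed, 1913: Thu ✓
Thursdays: 1913.

1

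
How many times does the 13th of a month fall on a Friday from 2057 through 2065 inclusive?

16

Friday-the-13ths by year:
2057: Apr, Jul
2058: Sep, Dec
2059: Jun
2060: Feb, Aug
2061: May
2062: Jan, Oct
2063: Apr, Jul
2064: Jun
2065: Feb, Mar, Nov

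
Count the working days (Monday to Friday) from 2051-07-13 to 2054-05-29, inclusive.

752 weekdays

2051-07-13 is a Thursday.
From 2051-07-13 to 2054-05-29 is 1052 days inclusive.
1052 = 7 × 150 + 2, so there are 150 full weeks plus 2 extra days.
Each full week contributes 5 weekdays (Mon–Fri): 150 × 5 = 750.
The 2 extra days are Thursday, Friday — 2 of them qualify.
Total: 750 + 2 = 752.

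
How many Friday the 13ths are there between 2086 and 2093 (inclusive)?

Friday-the-13ths by year:
2086: Sep, Dec
2087: Jun
2088: Feb, Aug
2089: May
2090: Jan, Oct
2091: Apr, Jul
2092: Jun
2093: Feb, Mar, Nov

14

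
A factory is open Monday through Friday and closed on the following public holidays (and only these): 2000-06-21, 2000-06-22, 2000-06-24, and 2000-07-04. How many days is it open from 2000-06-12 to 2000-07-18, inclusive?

24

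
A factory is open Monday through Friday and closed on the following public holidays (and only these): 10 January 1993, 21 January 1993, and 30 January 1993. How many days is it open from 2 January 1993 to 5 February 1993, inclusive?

2 January 1993 is a Saturday.
The range spans 35 days (inclusive of both endpoints).
35 = 7 × 5, so the span is exactly 5 full weeks.
Each full week contributes 5 weekdays (Mon–Fri): 5 × 5 = 25.
Holidays: 10 January 1993 (Sun); 21 January 1993 (Thu); 30 January 1993 (Sat).
1 of the 3 holidays fall on weekdays; the rest are weekends and were already excluded.
Business days: 25 − 1 = 24.

24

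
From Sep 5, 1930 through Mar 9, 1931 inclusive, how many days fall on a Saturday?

27

Sep 5, 1930 is a Friday.
From Sep 5, 1930 to Mar 9, 1931 is 186 days inclusive.
186 = 7 × 26 + 4, so there are 26 full weeks plus 4 extra days.
Each full week contributes one Saturday: 26 so far.
The 4 extra days are Fri, Sat, Sun, Mon — 1 of them qualifies.
Total: 26 + 1 = 27.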